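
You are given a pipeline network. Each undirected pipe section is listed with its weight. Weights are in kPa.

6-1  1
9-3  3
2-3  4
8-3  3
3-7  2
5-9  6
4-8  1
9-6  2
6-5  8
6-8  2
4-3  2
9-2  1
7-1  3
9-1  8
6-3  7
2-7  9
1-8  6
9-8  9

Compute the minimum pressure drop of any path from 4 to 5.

Running Dijkstra from 4:
4: 0
8: 1  (via 4)
3: 2  (via 4)
6: 3  (via 8)
1: 4  (via 6)
7: 4  (via 3)
9: 5  (via 3)
2: 6  (via 3)
5: 11  (via 6)
Shortest route: 4–8–6–5 = 11 kPa.

11 kPa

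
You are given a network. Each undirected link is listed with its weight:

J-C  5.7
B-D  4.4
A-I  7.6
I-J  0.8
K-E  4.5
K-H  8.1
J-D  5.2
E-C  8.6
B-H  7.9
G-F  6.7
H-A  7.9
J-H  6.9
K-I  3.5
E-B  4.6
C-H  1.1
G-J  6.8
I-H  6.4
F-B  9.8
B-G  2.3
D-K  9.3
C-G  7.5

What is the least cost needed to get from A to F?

Shortest distances from A:
A: 0
I: 7.6  (via A)
H: 7.9  (via A)
J: 8.4  (via I)
C: 9  (via H)
K: 11.1  (via I)
D: 13.6  (via J)
G: 15.2  (via J)
E: 15.6  (via K)
B: 15.8  (via H)
F: 21.9  (via G)
Shortest route: A–I–J–G–F = 21.9.

21.9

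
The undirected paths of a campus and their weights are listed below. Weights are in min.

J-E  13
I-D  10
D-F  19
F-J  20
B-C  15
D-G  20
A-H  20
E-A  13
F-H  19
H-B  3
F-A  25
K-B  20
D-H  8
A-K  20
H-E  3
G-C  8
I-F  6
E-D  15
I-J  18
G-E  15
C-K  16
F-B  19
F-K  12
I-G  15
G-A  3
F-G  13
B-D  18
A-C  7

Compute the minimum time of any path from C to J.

33 min

Settle nodes by increasing distance from C:
C: 0
A: 7  (via C)
G: 8  (via C)
B: 15  (via C)
K: 16  (via C)
H: 18  (via B)
E: 20  (via A)
F: 21  (via G)
I: 23  (via G)
D: 26  (via H)
J: 33  (via E)
Shortest route: C → A → E → J = 33 min.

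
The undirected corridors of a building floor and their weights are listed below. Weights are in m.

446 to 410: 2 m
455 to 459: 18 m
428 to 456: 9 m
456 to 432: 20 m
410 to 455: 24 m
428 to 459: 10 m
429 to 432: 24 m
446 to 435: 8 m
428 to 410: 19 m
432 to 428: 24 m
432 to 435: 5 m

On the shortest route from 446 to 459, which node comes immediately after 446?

Enumerating some paths:
446 - 410 - 428 - 459: 2+19+10 = 31
446 - 435 - 432 - 456 - 428 - 459: 8+5+20+9+10 = 52
446 - 410 - 455 - 459: 2+24+18 = 44
446 - 435 - 432 - 428 - 459: 8+5+24+10 = 47
The minimum is 31 m via 446 - 410 - 428 - 459.
So from 446 the first move is to 410.

410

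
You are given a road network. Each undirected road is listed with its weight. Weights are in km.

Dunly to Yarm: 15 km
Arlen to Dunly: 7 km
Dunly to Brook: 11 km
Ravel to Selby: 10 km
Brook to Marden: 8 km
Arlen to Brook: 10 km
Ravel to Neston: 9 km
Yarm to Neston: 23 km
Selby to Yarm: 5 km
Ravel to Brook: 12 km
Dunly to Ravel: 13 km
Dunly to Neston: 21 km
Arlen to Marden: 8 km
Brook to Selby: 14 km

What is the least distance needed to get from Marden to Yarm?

27 km

Compare a few routes:
Marden–Brook–Selby–Yarm: 8+14+5 = 27
Marden–Brook–Dunly–Yarm: 8+11+15 = 34
Marden–Arlen–Dunly–Yarm: 8+7+15 = 30
Cheapest is Marden–Brook–Selby–Yarm at 27 km.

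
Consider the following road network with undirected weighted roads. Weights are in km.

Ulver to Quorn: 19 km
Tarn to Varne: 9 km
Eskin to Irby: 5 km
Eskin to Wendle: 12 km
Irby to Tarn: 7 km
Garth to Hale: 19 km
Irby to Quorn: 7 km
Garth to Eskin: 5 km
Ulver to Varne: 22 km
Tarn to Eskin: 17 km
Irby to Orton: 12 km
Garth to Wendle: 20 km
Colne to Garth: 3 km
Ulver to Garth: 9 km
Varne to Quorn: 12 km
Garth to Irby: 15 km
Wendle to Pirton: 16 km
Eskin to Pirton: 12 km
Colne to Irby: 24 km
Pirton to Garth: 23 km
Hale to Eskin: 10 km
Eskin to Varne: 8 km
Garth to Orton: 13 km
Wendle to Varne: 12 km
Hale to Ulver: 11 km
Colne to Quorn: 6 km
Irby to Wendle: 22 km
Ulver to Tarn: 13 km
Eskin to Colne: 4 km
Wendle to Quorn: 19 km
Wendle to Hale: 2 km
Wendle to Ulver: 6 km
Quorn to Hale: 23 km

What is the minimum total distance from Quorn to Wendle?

Settle nodes by increasing distance from Quorn:
Quorn: 0
Colne: 6  (via Quorn)
Irby: 7  (via Quorn)
Garth: 9  (via Colne)
Eskin: 10  (via Colne)
Varne: 12  (via Quorn)
Tarn: 14  (via Irby)
Ulver: 18  (via Garth)
Wendle: 19  (via Quorn)
Shortest route: Quorn → Wendle = 19 km.

19 km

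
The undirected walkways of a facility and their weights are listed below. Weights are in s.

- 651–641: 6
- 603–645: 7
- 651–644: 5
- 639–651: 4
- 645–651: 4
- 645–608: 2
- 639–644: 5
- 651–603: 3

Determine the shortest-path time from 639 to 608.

10 s

Candidate routes:
639–651–645–608: 4+4+2 = 10
639–644–651–645–608: 5+5+4+2 = 16
Cheapest is 639–651–645–608 at 10 s.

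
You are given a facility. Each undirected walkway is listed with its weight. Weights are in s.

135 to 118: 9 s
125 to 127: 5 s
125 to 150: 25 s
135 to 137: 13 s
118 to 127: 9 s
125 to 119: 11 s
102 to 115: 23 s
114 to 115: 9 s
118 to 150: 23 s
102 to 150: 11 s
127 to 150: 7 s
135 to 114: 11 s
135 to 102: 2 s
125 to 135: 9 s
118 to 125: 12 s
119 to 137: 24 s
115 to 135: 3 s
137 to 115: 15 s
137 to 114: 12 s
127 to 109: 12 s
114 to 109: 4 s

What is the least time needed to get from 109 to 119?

Settle nodes by increasing distance from 109:
109: 0
114: 4  (via 109)
127: 12  (via 109)
115: 13  (via 114)
135: 15  (via 114)
137: 16  (via 114)
102: 17  (via 135)
125: 17  (via 127)
150: 19  (via 127)
118: 21  (via 127)
119: 28  (via 125)
Shortest route: 109–127–125–119 = 28 s.

28 s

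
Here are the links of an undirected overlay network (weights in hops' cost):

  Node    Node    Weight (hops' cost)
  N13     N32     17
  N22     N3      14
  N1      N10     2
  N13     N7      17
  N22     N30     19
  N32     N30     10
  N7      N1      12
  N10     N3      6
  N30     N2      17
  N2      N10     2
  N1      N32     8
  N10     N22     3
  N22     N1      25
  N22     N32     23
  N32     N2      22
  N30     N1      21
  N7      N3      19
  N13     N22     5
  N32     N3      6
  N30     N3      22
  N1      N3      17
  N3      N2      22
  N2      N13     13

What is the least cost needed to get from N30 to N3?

Shortest distances from N30:
N30: 0
N32: 10  (via N30)
N3: 16  (via N32)
Shortest route: N30 → N32 → N3 = 16 hops' cost.

16 hops' cost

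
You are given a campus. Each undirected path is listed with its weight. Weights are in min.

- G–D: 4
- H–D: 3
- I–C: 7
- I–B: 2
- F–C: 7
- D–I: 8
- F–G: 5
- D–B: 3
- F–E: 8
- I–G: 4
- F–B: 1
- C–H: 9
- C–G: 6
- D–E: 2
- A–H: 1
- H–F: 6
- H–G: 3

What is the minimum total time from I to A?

Enumerating some paths:
I - B - D - H - A: 2+3+3+1 = 9
I - B - F - H - A: 2+1+6+1 = 10
I - G - H - A: 4+3+1 = 8
Cheapest is I - G - H - A at 8 min.

8 min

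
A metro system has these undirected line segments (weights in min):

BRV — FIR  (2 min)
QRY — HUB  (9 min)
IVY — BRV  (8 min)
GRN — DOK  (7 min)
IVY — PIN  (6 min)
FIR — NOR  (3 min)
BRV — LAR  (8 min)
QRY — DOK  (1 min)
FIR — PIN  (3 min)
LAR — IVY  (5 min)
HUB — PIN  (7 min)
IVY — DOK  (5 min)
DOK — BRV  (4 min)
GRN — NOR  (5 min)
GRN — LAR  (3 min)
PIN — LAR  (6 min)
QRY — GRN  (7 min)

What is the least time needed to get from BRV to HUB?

12 min

Settle nodes by increasing distance from BRV:
BRV: 0
FIR: 2  (via BRV)
DOK: 4  (via BRV)
NOR: 5  (via FIR)
QRY: 5  (via DOK)
PIN: 5  (via FIR)
LAR: 8  (via BRV)
IVY: 8  (via BRV)
GRN: 10  (via NOR)
HUB: 12  (via PIN)
Shortest route: BRV–FIR–PIN–HUB = 12 min.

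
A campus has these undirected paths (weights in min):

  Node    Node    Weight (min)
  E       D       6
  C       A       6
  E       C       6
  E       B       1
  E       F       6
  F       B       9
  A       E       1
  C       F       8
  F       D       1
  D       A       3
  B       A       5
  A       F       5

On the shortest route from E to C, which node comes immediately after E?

C

Compare a few routes:
E - B - A - C: 1+5+6 = 12
E - A - C: 1+6 = 7
E - A - D - F - C: 1+3+1+8 = 13
E - C: 6 = 6
The minimum is 6 min via E - C.
So from E the first move is to C.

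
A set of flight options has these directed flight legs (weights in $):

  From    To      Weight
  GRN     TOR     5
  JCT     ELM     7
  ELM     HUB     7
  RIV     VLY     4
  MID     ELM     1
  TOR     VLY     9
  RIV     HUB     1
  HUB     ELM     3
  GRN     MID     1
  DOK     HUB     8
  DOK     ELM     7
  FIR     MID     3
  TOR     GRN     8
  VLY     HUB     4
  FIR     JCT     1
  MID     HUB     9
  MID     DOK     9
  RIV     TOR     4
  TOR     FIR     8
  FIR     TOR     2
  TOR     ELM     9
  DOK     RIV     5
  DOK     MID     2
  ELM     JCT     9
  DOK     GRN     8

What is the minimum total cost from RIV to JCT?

Candidate routes:
RIV → TOR → ELM → JCT: 4+9+9 = 22
RIV → HUB → ELM → JCT: 1+3+9 = 13
RIV → VLY → HUB → ELM → JCT: 4+4+3+9 = 20
Cheapest is RIV → HUB → ELM → JCT at $13.

$13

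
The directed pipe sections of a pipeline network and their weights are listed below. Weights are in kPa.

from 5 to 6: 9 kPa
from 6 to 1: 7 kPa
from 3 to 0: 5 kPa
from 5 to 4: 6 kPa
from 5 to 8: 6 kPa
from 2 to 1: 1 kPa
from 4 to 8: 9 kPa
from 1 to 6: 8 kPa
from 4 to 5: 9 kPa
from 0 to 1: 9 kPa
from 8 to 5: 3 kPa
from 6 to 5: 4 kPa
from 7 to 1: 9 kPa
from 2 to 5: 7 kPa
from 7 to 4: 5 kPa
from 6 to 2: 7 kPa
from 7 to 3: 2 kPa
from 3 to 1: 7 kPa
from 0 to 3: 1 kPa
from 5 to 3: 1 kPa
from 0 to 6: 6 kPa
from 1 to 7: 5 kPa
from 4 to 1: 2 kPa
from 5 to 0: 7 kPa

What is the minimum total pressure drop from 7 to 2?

20 kPa

Settle nodes by increasing distance from 7:
7: 0
3: 2  (via 7)
4: 5  (via 7)
0: 7  (via 3)
1: 7  (via 4)
6: 13  (via 0)
5: 14  (via 4)
8: 14  (via 4)
2: 20  (via 6)
Shortest route: 7–3–0–6–2 = 20 kPa.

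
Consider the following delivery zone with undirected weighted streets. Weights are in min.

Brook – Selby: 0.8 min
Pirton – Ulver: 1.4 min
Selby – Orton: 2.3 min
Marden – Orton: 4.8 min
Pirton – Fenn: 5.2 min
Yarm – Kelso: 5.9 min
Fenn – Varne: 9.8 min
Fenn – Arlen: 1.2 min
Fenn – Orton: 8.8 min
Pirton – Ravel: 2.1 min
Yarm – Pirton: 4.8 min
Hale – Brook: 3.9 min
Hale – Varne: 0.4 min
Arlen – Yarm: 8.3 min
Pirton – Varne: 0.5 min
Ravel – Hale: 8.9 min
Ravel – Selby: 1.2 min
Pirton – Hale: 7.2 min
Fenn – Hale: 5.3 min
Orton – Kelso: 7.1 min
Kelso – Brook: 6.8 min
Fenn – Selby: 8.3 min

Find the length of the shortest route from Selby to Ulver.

Enumerating some paths:
Selby → Ravel → Pirton → Ulver: 1.2+2.1+1.4 = 4.7
Selby → Brook → Hale → Varne → Pirton → Ulver: 0.8+3.9+0.4+0.5+1.4 = 7
Cheapest is Selby → Ravel → Pirton → Ulver at 4.7 min.

4.7 min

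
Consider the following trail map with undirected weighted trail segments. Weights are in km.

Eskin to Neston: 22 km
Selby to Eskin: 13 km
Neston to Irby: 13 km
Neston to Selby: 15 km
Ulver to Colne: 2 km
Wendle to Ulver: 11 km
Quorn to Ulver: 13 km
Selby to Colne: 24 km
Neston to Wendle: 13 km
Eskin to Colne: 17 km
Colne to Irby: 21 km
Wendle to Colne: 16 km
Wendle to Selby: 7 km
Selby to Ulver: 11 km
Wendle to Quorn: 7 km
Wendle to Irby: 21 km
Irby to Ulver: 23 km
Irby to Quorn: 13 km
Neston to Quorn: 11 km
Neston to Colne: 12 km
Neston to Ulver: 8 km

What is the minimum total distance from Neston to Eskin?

22 km

Shortest distances from Neston:
Neston: 0
Ulver: 8  (via Neston)
Colne: 10  (via Ulver)
Quorn: 11  (via Neston)
Wendle: 13  (via Neston)
Irby: 13  (via Neston)
Selby: 15  (via Neston)
Eskin: 22  (via Neston)
Shortest route: Neston → Eskin = 22 km.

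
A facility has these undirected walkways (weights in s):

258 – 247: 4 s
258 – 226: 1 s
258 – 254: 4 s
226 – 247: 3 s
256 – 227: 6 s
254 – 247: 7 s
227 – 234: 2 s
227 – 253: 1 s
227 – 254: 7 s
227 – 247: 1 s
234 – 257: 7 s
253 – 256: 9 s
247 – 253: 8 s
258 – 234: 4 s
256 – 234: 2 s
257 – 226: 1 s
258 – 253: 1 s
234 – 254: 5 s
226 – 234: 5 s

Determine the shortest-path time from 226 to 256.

7 s

Shortest distances from 226:
226: 0
258: 1  (via 226)
257: 1  (via 226)
253: 2  (via 258)
227: 3  (via 253)
247: 3  (via 226)
234: 5  (via 226)
254: 5  (via 258)
256: 7  (via 234)
Shortest route: 226 → 234 → 256 = 7 s.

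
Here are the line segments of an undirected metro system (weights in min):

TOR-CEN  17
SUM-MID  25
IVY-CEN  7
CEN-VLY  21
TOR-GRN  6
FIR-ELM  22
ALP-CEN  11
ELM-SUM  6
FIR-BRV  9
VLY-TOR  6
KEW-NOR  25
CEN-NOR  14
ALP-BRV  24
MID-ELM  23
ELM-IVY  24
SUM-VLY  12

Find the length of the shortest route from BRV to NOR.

49 min

Candidate routes:
BRV → FIR → ELM → SUM → VLY → CEN → NOR: 9+22+6+12+21+14 = 84
BRV → FIR → ELM → SUM → VLY → TOR → CEN → NOR: 9+22+6+12+6+17+14 = 86
BRV → FIR → ELM → IVY → CEN → NOR: 9+22+24+7+14 = 76
BRV → ALP → CEN → NOR: 24+11+14 = 49
The minimum is 49 min via BRV → ALP → CEN → NOR.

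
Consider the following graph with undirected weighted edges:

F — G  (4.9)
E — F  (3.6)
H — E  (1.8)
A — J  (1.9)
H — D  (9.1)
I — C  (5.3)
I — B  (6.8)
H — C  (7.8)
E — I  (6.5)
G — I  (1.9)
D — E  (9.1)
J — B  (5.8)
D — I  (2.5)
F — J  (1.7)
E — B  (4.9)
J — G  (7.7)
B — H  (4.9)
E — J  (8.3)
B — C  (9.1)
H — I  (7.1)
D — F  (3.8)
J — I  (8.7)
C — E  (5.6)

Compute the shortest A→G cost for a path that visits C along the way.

Shortest A→C: A → J → F → E → C = 12.8
Shortest C→G: C → I → G = 7.2
Total via C: 12.8 + 7.2 = 20.

20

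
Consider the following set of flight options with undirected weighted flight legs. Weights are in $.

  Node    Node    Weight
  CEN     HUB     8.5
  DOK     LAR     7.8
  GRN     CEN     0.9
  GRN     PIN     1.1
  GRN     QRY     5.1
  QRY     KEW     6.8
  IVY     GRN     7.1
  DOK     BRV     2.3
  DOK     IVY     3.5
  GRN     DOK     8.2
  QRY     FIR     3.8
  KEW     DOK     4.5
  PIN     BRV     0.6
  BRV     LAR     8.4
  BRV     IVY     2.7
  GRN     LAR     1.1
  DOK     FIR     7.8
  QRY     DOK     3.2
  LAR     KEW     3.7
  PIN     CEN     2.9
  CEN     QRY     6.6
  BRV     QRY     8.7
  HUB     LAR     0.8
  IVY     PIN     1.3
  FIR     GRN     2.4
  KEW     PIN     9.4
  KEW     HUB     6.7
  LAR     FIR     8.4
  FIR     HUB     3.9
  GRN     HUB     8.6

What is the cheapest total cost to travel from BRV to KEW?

$6.5

Shortest distances from BRV:
BRV: 0
PIN: 0.6  (via BRV)
GRN: 1.7  (via PIN)
IVY: 1.9  (via PIN)
DOK: 2.3  (via BRV)
CEN: 2.6  (via GRN)
LAR: 2.8  (via GRN)
HUB: 3.6  (via LAR)
FIR: 4.1  (via GRN)
QRY: 5.5  (via DOK)
KEW: 6.5  (via LAR)
Shortest route: BRV → PIN → GRN → LAR → KEW = $6.5.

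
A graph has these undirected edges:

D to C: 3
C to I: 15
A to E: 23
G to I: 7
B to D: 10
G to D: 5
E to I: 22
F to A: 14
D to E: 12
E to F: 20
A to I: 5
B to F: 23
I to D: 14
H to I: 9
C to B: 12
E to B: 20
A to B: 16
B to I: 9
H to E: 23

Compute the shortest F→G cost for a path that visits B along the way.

Shortest F→B: F → B = 23
Shortest B→G: B → D → G = 15
Total via B: 23 + 15 = 38.

38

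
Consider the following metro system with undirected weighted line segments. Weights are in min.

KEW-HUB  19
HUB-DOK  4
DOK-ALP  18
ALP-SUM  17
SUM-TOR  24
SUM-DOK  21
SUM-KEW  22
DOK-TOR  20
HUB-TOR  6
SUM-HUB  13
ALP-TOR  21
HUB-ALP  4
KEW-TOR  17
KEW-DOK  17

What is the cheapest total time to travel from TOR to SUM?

19 min

Settle nodes by increasing distance from TOR:
TOR: 0
HUB: 6  (via TOR)
ALP: 10  (via HUB)
DOK: 10  (via HUB)
KEW: 17  (via TOR)
SUM: 19  (via HUB)
Shortest route: TOR → HUB → SUM = 19 min.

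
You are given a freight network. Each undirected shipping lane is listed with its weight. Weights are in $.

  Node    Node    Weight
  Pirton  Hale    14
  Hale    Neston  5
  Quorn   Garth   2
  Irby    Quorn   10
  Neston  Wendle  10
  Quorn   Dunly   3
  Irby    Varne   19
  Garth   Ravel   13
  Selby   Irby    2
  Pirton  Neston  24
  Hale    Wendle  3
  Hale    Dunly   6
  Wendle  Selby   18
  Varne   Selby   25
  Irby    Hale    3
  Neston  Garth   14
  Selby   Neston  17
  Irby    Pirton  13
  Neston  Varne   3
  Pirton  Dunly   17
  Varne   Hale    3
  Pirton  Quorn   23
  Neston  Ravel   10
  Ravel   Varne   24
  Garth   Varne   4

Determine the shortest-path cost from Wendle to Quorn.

Compare a few routes:
Wendle - Hale - Dunly - Quorn: 3+6+3 = 12
Wendle - Hale - Neston - Varne - Garth - Quorn: 3+5+3+4+2 = 17
Wendle - Neston - Varne - Garth - Quorn: 10+3+4+2 = 19
Wendle - Hale - Irby - Quorn: 3+3+10 = 16
Cheapest is Wendle - Hale - Dunly - Quorn at $12.

$12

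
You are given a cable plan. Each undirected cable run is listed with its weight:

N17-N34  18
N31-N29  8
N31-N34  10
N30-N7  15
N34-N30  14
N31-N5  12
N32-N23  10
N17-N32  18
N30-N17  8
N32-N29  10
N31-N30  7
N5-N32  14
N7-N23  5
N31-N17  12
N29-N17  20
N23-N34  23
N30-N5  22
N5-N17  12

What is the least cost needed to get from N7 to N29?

25

Settle nodes by increasing distance from N7:
N7: 0
N23: 5  (via N7)
N32: 15  (via N23)
N30: 15  (via N7)
N31: 22  (via N30)
N17: 23  (via N30)
N29: 25  (via N32)
Shortest route: N7–N23–N32–N29 = 25.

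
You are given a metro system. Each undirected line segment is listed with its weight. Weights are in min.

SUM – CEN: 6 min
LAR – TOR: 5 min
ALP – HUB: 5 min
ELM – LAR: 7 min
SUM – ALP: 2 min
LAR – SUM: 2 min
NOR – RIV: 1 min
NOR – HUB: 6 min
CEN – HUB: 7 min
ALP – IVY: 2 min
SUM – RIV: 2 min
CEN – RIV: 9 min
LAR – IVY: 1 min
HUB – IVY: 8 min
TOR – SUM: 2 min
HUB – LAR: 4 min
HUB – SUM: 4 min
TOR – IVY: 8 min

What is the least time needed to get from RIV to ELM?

11 min

Compare a few routes:
RIV - SUM - LAR - ELM: 2+2+7 = 11
RIV - SUM - ALP - IVY - LAR - ELM: 2+2+2+1+7 = 14
RIV - SUM - TOR - LAR - ELM: 2+2+5+7 = 16
The minimum is 11 min via RIV - SUM - LAR - ELM.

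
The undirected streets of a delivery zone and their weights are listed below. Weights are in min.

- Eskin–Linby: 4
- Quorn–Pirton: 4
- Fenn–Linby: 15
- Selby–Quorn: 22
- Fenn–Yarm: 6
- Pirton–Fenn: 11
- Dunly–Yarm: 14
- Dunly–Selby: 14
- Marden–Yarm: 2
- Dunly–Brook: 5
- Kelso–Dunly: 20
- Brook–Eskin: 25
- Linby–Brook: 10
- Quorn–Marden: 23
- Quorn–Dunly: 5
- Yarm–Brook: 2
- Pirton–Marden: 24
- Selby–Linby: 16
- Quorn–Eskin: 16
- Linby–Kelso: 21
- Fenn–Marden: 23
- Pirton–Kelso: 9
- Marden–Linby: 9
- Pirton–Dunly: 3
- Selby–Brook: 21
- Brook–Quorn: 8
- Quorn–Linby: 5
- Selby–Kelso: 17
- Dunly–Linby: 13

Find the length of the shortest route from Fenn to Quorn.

Candidate routes:
Fenn–Yarm–Brook–Quorn: 6+2+8 = 16
Fenn–Pirton–Quorn: 11+4 = 15
Fenn–Yarm–Brook–Dunly–Quorn: 6+2+5+5 = 18
Cheapest is Fenn–Pirton–Quorn at 15 min.

15 min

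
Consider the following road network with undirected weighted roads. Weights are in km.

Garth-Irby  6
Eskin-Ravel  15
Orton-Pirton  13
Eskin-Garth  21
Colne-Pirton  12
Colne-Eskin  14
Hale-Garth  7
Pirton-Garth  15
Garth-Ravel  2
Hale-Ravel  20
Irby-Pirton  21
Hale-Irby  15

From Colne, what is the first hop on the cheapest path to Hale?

Pirton

Compare a few routes:
Colne–Eskin–Garth–Hale: 14+21+7 = 42
Colne–Pirton–Garth–Hale: 12+15+7 = 34
Colne–Eskin–Ravel–Garth–Hale: 14+15+2+7 = 38
The minimum is 34 km via Colne–Pirton–Garth–Hale.
So from Colne the first move is to Pirton.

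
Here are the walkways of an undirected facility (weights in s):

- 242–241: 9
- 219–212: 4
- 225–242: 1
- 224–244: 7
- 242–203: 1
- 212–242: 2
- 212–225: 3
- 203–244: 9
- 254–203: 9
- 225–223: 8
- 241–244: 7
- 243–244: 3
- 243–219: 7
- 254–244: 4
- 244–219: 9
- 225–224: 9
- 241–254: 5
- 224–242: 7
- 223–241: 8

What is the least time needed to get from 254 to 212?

12 s

Running Dijkstra from 254:
254: 0
244: 4  (via 254)
241: 5  (via 254)
243: 7  (via 244)
203: 9  (via 254)
242: 10  (via 203)
224: 11  (via 244)
225: 11  (via 242)
212: 12  (via 242)
Shortest route: 254–203–242–212 = 12 s.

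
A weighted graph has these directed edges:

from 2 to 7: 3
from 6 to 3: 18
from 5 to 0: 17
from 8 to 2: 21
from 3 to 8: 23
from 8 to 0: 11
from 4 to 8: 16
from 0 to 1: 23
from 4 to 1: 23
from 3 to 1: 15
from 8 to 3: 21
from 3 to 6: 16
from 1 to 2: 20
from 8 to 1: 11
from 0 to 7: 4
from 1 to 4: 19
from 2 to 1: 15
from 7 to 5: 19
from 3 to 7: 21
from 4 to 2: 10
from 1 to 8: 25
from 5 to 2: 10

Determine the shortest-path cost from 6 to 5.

58

Settle nodes by increasing distance from 6:
6: 0
3: 18  (via 6)
1: 33  (via 3)
7: 39  (via 3)
8: 41  (via 3)
0: 52  (via 8)
4: 52  (via 1)
2: 53  (via 1)
5: 58  (via 7)
Shortest route: 6–3–7–5 = 58.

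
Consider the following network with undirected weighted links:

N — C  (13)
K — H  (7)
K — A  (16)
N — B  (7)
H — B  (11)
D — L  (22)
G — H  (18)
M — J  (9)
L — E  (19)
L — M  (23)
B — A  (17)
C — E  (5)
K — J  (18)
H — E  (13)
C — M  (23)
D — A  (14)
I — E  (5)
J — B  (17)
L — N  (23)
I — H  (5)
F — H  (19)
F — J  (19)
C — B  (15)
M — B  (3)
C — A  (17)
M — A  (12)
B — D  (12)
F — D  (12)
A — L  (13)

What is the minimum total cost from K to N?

Running Dijkstra from K:
K: 0
H: 7  (via K)
I: 12  (via H)
A: 16  (via K)
E: 17  (via I)
B: 18  (via H)
J: 18  (via K)
M: 21  (via B)
C: 22  (via E)
G: 25  (via H)
N: 25  (via B)
Shortest route: K → H → B → N = 25.

25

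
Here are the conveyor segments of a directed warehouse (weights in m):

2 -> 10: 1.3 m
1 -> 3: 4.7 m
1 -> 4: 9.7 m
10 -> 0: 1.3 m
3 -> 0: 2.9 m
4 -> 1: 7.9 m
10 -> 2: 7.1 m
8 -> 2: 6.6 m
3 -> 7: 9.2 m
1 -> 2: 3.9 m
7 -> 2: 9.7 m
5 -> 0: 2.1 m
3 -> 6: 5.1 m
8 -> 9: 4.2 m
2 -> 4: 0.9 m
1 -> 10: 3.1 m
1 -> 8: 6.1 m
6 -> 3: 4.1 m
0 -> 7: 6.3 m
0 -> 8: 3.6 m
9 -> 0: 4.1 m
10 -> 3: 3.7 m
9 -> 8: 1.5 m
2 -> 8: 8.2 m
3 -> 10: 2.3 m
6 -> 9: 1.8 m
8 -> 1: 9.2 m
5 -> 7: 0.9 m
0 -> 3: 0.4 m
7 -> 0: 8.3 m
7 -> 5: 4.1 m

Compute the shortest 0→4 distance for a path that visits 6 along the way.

Shortest 0→6: 0–3–6 = 5.5
Best 6 to 4: 6–9–8–2–4 costing 10.8
Total via 6: 5.5 + 10.8 = 16.3 m.

16.3 m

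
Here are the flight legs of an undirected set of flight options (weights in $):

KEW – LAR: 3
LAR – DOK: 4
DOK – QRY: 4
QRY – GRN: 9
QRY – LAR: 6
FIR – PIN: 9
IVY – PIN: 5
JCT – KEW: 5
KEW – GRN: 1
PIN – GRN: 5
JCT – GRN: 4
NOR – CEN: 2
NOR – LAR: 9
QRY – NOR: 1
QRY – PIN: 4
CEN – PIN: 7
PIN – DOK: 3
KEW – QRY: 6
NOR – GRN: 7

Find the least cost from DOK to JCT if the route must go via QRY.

Best DOK to QRY: DOK–QRY costing 4
Shortest QRY→JCT: QRY–KEW–JCT = 11
Total via QRY: 4 + 11 = $15.

$15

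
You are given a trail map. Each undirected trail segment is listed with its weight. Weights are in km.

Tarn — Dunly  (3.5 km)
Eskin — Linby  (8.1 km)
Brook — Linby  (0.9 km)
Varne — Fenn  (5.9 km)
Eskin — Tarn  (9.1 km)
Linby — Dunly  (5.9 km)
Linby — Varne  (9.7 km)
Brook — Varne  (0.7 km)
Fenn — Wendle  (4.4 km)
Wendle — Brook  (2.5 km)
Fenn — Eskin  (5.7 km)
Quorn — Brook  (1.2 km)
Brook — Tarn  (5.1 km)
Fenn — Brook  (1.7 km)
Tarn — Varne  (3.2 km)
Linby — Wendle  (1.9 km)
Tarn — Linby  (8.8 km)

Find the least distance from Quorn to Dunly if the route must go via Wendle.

11.5 km

Shortest Quorn→Wendle: Quorn–Brook–Wendle = 3.7
Shortest Wendle→Dunly: Wendle–Linby–Dunly = 7.8
Total via Wendle: 3.7 + 7.8 = 11.5 km.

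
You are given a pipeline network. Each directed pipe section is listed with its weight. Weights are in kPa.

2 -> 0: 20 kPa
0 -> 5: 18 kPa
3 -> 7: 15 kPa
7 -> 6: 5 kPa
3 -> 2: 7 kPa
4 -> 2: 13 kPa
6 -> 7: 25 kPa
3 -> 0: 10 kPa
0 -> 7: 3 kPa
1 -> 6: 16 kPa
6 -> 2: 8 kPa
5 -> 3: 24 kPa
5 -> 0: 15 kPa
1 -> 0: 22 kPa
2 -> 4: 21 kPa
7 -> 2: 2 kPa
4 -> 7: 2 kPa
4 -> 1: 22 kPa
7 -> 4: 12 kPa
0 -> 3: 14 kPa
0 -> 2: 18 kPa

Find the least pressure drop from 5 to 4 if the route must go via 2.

Best 5 to 2: 5–0–7–2 costing 20
Shortest 2→4: 2–4 = 21
Total via 2: 20 + 21 = 41 kPa.

41 kPa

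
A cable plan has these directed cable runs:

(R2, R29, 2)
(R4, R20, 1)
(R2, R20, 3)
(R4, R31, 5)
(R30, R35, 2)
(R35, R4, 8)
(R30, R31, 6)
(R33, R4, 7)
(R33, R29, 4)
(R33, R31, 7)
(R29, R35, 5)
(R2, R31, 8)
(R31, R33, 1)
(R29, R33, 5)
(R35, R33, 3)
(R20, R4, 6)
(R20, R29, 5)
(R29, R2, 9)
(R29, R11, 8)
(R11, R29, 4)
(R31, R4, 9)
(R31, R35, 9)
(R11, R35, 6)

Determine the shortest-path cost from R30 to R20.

11

Compare a few routes:
R30–R35–R33–R4–R20: 2+3+7+1 = 13
R30–R35–R4–R20: 2+8+1 = 11
The minimum is 11 via R30–R35–R4–R20.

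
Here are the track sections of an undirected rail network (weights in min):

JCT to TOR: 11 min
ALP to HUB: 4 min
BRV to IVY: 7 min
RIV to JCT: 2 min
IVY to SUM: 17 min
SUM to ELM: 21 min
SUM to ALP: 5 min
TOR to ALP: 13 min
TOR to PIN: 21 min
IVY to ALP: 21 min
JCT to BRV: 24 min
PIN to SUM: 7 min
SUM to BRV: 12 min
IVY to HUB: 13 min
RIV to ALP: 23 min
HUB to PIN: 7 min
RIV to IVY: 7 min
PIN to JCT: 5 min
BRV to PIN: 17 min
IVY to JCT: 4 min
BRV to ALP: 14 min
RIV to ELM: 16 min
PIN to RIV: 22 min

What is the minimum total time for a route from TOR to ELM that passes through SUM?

Best TOR to SUM: TOR–ALP–SUM costing 18
Shortest SUM→ELM: SUM–ELM = 21
Total via SUM: 18 + 21 = 39 min.

39 min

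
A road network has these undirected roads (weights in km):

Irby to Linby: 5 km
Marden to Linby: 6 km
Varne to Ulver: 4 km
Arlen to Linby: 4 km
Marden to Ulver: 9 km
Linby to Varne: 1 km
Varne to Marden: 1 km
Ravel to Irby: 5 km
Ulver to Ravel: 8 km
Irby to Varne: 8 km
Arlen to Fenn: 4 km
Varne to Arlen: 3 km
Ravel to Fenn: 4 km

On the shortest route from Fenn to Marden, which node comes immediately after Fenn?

Arlen

Candidate routes:
Fenn → Arlen → Linby → Varne → Marden: 4+4+1+1 = 10
Fenn → Arlen → Varne → Marden: 4+3+1 = 8
The minimum is 8 km via Fenn → Arlen → Varne → Marden.
So from Fenn the first move is to Arlen.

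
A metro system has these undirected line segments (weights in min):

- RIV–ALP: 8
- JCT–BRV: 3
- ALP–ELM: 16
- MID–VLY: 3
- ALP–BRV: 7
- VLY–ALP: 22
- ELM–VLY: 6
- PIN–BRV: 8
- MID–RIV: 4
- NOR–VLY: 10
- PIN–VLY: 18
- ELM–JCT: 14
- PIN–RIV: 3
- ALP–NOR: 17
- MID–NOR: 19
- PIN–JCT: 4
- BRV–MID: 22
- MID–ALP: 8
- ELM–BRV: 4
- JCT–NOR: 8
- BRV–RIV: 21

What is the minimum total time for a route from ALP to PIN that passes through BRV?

14 min

Shortest ALP→BRV: ALP → BRV = 7
Shortest BRV→PIN: BRV → JCT → PIN = 7
Total via BRV: 7 + 7 = 14 min.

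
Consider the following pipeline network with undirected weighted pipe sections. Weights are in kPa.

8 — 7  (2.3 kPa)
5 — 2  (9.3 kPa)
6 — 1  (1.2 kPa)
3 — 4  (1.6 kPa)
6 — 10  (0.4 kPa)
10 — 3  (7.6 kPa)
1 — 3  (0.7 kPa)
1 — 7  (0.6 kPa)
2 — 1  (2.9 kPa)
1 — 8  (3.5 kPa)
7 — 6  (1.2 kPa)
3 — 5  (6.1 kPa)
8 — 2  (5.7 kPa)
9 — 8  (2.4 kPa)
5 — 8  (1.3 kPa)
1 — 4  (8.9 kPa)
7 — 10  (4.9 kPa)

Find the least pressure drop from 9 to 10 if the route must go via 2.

12.6 kPa

Shortest 9→2: 9–8–2 = 8.1
Best 2 to 10: 2–1–6–10 costing 4.5
Total via 2: 8.1 + 4.5 = 12.6 kPa.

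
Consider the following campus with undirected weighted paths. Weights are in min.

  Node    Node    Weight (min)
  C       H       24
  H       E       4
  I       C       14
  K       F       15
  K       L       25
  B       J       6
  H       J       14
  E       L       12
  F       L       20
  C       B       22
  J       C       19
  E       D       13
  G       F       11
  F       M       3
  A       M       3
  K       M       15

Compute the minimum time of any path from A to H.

42 min

Compare a few routes:
A–M–K–L–E–H: 3+15+25+12+4 = 59
A–M–F–L–E–H: 3+3+20+12+4 = 42
Cheapest is A–M–F–L–E–H at 42 min.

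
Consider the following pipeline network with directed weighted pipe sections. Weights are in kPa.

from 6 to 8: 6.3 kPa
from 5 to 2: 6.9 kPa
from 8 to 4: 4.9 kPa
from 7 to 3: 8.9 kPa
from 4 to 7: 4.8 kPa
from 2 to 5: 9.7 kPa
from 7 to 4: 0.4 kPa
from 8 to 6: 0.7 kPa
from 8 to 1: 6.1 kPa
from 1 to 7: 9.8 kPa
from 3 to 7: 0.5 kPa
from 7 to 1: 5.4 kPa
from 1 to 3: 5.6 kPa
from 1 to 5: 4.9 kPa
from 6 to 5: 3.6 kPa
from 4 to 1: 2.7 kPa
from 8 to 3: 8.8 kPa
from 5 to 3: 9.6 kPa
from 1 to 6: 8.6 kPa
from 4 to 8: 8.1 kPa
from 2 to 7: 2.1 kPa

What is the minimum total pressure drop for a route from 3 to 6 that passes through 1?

12.2 kPa

Shortest 3→1: 3 → 7 → 4 → 1 = 3.6
Best 1 to 6: 1 → 6 costing 8.6
Total via 1: 3.6 + 8.6 = 12.2 kPa.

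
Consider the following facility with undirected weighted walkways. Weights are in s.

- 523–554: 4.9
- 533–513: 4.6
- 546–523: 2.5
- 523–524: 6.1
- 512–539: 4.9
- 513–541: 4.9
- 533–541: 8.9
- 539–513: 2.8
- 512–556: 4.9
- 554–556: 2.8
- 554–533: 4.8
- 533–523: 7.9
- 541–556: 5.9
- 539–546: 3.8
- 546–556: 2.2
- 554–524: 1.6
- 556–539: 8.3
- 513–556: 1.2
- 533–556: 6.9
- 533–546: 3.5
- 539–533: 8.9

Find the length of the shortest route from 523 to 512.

9.6 s

Running Dijkstra from 523:
523: 0
546: 2.5  (via 523)
556: 4.7  (via 546)
554: 4.9  (via 523)
513: 5.9  (via 556)
533: 6  (via 546)
524: 6.1  (via 523)
539: 6.3  (via 546)
512: 9.6  (via 556)
Shortest route: 523–546–556–512 = 9.6 s.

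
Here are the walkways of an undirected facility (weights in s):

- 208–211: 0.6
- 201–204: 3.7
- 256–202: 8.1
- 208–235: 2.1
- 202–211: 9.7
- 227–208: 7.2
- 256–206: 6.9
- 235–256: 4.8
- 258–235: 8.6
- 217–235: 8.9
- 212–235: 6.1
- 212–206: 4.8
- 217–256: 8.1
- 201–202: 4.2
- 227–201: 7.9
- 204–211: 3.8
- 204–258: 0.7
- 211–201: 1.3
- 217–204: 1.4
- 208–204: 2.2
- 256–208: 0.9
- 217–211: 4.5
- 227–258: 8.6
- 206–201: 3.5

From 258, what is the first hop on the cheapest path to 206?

Enumerating some paths:
258–204–211–201–206: 0.7+3.8+1.3+3.5 = 9.3
258–204–208–256–206: 0.7+2.2+0.9+6.9 = 10.7
258–204–208–211–201–206: 0.7+2.2+0.6+1.3+3.5 = 8.3
258–204–201–206: 0.7+3.7+3.5 = 7.9
Cheapest is 258–204–201–206 at 7.9 s.
So from 258 the first move is to 204.

204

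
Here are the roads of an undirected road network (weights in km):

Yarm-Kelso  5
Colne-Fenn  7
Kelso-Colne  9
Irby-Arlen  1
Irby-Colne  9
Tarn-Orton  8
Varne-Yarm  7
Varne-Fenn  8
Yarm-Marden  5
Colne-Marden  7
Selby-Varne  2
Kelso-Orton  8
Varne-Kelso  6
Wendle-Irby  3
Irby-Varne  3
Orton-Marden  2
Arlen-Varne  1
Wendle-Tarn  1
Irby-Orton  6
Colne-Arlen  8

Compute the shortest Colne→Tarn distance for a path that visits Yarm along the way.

Best Colne to Yarm: Colne–Marden–Yarm costing 12
Best Yarm to Tarn: Yarm–Varne–Arlen–Irby–Wendle–Tarn costing 13
Total via Yarm: 12 + 13 = 25 km.

25 km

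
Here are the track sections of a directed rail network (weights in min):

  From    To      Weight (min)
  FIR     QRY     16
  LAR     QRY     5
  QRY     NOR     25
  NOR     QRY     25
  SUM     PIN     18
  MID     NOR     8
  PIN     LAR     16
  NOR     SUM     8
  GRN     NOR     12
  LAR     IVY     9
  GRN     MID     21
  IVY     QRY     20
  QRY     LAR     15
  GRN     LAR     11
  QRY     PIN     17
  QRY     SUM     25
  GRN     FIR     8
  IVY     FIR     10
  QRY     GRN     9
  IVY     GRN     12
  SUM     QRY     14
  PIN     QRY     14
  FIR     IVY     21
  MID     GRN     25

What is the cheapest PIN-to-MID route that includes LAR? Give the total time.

51 min

Shortest PIN→LAR: PIN → LAR = 16
Shortest LAR→MID: LAR → QRY → GRN → MID = 35
Total via LAR: 16 + 35 = 51 min.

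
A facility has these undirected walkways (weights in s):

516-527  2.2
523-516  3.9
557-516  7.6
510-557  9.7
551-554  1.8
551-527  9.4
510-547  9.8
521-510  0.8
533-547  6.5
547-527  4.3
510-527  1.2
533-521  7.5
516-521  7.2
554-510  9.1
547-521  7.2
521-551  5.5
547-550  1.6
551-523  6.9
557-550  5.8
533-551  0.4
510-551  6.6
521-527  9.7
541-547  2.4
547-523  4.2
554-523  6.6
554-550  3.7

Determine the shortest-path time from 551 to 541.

Candidate routes:
551 - 523 - 547 - 541: 6.9+4.2+2.4 = 13.5
551 - 521 - 510 - 527 - 547 - 541: 5.5+0.8+1.2+4.3+2.4 = 14.2
551 - 533 - 547 - 541: 0.4+6.5+2.4 = 9.3
551 - 554 - 550 - 547 - 541: 1.8+3.7+1.6+2.4 = 9.5
The minimum is 9.3 s via 551 - 533 - 547 - 541.

9.3 s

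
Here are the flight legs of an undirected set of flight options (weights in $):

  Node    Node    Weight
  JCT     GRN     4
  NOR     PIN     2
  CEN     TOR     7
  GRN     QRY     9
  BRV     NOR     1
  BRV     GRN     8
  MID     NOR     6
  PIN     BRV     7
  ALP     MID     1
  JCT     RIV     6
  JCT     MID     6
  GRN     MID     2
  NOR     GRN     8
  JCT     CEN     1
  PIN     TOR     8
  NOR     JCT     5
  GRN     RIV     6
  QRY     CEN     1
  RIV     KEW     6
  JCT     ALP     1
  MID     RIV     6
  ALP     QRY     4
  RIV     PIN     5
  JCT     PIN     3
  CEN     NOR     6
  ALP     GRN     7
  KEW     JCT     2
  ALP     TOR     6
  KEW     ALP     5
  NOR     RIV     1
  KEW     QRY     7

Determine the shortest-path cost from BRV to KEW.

$8

Candidate routes:
BRV–NOR–RIV–KEW: 1+1+6 = 8
BRV–NOR–CEN–JCT–KEW: 1+6+1+2 = 10
BRV–NOR–RIV–JCT–KEW: 1+1+6+2 = 10
BRV–NOR–MID–ALP–JCT–KEW: 1+6+1+1+2 = 11
Cheapest is BRV–NOR–RIV–KEW at $8.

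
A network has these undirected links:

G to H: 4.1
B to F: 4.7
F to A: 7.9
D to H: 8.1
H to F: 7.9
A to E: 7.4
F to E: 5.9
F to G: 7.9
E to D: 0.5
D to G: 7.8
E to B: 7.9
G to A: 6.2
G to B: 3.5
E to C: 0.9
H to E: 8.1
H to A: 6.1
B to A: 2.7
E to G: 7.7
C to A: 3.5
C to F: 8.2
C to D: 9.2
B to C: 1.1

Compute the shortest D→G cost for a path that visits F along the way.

14.3

Best D to F: D → E → F costing 6.4
Best F to G: F → G costing 7.9
Total via F: 6.4 + 7.9 = 14.3.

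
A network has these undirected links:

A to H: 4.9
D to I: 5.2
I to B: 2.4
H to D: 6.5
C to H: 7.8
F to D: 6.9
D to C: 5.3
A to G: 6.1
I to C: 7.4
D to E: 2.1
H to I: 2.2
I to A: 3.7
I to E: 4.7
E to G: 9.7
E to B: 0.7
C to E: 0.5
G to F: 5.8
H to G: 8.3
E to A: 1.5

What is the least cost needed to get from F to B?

Candidate routes:
F - D - I - B: 6.9+5.2+2.4 = 14.5
F - G - A - E - B: 5.8+6.1+1.5+0.7 = 14.1
F - D - E - B: 6.9+2.1+0.7 = 9.7
F - D - C - E - B: 6.9+5.3+0.5+0.7 = 13.4
The minimum is 9.7 via F - D - E - B.

9.7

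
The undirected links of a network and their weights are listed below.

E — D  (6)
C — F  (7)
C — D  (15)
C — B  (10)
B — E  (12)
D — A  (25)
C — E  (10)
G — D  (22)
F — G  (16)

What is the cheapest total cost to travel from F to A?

Running Dijkstra from F:
F: 0
C: 7  (via F)
G: 16  (via F)
B: 17  (via C)
E: 17  (via C)
D: 22  (via C)
A: 47  (via D)
Shortest route: F–C–D–A = 47.

47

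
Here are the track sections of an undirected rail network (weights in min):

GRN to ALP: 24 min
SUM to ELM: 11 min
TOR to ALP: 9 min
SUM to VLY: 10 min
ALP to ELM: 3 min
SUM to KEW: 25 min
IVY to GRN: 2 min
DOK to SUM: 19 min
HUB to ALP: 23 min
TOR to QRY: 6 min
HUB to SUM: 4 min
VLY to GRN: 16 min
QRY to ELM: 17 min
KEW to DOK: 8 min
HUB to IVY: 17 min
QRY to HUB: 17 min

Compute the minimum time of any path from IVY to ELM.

29 min

Candidate routes:
IVY–HUB–SUM–ELM: 17+4+11 = 32
IVY–HUB–ALP–ELM: 17+23+3 = 43
IVY–GRN–VLY–SUM–ELM: 2+16+10+11 = 39
IVY–GRN–ALP–ELM: 2+24+3 = 29
The minimum is 29 min via IVY–GRN–ALP–ELM.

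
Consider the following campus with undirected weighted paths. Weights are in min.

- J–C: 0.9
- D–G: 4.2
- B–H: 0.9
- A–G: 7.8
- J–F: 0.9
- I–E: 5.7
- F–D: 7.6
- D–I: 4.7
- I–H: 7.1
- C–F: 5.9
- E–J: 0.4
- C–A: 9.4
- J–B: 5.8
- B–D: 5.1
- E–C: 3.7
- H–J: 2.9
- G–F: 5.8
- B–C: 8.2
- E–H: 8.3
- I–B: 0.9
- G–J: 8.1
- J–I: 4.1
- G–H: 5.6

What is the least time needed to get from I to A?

14.4 min

Compare a few routes:
I–J–C–A: 4.1+0.9+9.4 = 14.4
I–B–H–J–C–A: 0.9+0.9+2.9+0.9+9.4 = 15
I–B–H–G–A: 0.9+0.9+5.6+7.8 = 15.2
The minimum is 14.4 min via I–J–C–A.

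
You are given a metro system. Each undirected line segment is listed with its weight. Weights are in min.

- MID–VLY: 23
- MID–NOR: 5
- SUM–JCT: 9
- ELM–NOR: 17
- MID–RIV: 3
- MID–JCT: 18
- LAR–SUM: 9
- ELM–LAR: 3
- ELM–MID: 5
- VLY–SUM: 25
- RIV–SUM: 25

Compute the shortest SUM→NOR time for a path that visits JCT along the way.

Best SUM to JCT: SUM–JCT costing 9
Shortest JCT→NOR: JCT–MID–NOR = 23
Total via JCT: 9 + 23 = 32 min.

32 min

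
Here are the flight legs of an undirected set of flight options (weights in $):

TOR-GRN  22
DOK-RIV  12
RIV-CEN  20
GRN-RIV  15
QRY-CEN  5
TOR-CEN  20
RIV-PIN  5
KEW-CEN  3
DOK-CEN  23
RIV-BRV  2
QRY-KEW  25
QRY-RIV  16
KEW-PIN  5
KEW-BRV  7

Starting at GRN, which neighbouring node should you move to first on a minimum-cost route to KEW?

RIV

Candidate routes:
GRN - RIV - QRY - CEN - KEW: 15+16+5+3 = 39
GRN - RIV - CEN - KEW: 15+20+3 = 38
GRN - RIV - BRV - KEW: 15+2+7 = 24
GRN - RIV - PIN - KEW: 15+5+5 = 25
Cheapest is GRN - RIV - BRV - KEW at $24.
So from GRN the first move is to RIV.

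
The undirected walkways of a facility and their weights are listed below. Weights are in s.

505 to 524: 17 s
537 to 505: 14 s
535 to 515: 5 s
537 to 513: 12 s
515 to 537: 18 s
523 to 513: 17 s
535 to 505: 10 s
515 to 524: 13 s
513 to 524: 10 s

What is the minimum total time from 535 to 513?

28 s

Running Dijkstra from 535:
535: 0
515: 5  (via 535)
505: 10  (via 535)
524: 18  (via 515)
537: 23  (via 515)
513: 28  (via 524)
Shortest route: 535 → 515 → 524 → 513 = 28 s.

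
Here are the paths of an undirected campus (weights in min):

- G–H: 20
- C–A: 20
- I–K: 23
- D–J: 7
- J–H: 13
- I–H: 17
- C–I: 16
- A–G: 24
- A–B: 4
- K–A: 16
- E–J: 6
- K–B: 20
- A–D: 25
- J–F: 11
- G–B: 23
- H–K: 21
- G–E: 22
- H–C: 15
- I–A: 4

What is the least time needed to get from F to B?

Candidate routes:
F–J–H–I–A–B: 11+13+17+4+4 = 49
F–J–H–C–I–A–B: 11+13+15+16+4+4 = 63
F–J–D–A–B: 11+7+25+4 = 47
F–J–E–G–B: 11+6+22+23 = 62
The minimum is 47 min via F–J–D–A–B.

47 min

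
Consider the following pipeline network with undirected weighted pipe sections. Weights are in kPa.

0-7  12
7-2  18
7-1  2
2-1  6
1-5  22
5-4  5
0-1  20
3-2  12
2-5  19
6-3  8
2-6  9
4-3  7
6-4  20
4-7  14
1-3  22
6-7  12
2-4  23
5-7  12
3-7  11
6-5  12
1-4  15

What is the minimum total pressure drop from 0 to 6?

24 kPa

Candidate routes:
0–7–6: 12+12 = 24
0–7–1–2–6: 12+2+6+9 = 29
0–7–3–6: 12+11+8 = 31
Cheapest is 0–7–6 at 24 kPa.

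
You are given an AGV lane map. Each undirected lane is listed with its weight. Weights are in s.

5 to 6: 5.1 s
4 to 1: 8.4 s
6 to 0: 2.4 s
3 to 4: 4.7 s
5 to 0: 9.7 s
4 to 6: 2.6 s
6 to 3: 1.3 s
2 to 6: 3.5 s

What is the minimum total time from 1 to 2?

Shortest distances from 1:
1: 0
4: 8.4  (via 1)
6: 11  (via 4)
3: 12.3  (via 6)
0: 13.4  (via 6)
2: 14.5  (via 6)
Shortest route: 1–4–6–2 = 14.5 s.

14.5 s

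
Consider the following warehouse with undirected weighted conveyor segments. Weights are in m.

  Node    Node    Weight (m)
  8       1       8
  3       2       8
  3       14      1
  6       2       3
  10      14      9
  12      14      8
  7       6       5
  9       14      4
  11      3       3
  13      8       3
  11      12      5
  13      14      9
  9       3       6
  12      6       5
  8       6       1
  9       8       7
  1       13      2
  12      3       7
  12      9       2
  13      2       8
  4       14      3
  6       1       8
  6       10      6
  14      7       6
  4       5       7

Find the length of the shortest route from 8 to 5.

21 m

Enumerating some paths:
8 - 9 - 14 - 4 - 5: 7+4+3+7 = 21
8 - 6 - 7 - 14 - 4 - 5: 1+5+6+3+7 = 22
8 - 6 - 12 - 9 - 14 - 4 - 5: 1+5+2+4+3+7 = 22
Cheapest is 8 - 9 - 14 - 4 - 5 at 21 m.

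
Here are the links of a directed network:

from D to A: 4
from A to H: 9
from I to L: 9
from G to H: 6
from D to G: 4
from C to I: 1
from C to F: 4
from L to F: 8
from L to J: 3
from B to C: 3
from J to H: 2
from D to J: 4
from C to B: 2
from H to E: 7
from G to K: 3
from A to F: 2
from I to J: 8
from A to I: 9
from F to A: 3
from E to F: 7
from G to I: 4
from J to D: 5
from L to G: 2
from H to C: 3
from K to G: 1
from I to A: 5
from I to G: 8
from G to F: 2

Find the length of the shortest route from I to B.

Shortest distances from I:
I: 0
A: 5  (via I)
F: 7  (via A)
G: 8  (via I)
J: 8  (via I)
L: 9  (via I)
H: 10  (via J)
K: 11  (via G)
C: 13  (via H)
D: 13  (via J)
B: 15  (via C)
Shortest route: I → J → H → C → B = 15.

15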